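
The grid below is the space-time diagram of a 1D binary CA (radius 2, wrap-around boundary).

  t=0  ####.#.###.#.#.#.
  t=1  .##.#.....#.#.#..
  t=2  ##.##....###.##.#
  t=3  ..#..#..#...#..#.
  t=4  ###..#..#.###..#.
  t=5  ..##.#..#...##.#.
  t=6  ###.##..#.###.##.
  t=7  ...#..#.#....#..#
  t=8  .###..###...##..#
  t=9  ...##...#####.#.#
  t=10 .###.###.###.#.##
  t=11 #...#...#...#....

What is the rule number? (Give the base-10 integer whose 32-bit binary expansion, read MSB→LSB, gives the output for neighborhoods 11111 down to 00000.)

  nb #####: next=#  (t=9,i=10, bit31=1)
  nb ####.: next=#  (t=0,i=2, bit30=1)
  nb ###.#: next=.  (t=0,i=3, bit29=0)
  nb ###..: next=#  (t=4,i=2, bit28=1)
  nb ##.##: next=#  (t=2,i=2, bit27=1)
  nb ##.#.: next=#  (t=0,i=4, bit26=1)
  nb ##..#: next=#  (t=4,i=3, bit25=1)
  nb ##...: next=#  (t=2,i=5, bit24=1)
  nb #.###: next=.  (t=0,i=0, bit23=0)
  nb #.##.: next=.  (t=2,i=3, bit22=0)
  nb #.#.#: next=.  (t=0,i=5, bit21=0)
  nb #.#..: next=#  (t=1,i=4, bit20=1)
  nb #..##: next=.  (t=8,i=5, bit19=0)
  nb #..#.: next=.  (t=3,i=4, bit18=0)
  nb #...#: next=#  (t=1,i=16, bit17=1)
  nb #....: next=.  (t=1,i=6, bit16=0)
  nb .####: next=#  (t=0,i=1, bit15=1)
  nb .###.: next=.  (t=0,i=8, bit14=0)
  nb .##.#: next=.  (t=1,i=2, bit13=0)
  nb .##..: next=.  (t=2,i=4, bit12=0)
  nb .#.##: next=.  (t=0,i=6, bit11=0)
  nb .#.#.: next=#  (t=0,i=12, bit10=1)
  nb .#..#: next=.  (t=3,i=3, bit9=0)
  nb .#...: next=.  (t=1,i=5, bit8=0)
  nb ..###: next=.  (t=2,i=9, bit7=0)
  nb ..##.: next=#  (t=1,i=1, bit6=1)
  nb ..#.#: next=#  (t=1,i=10, bit5=1)
  nb ..#..: next=#  (t=3,i=2, bit4=1)
  nb ...##: next=#  (t=1,i=0, bit3=1)
  nb ...#.: next=#  (t=1,i=9, bit2=1)
  nb ....#: next=.  (t=1,i=8, bit1=0)
  nb .....: next=.  (t=1,i=7, bit0=0)
  bits 11011111000100101000010001111100 = 3742532732

3742532732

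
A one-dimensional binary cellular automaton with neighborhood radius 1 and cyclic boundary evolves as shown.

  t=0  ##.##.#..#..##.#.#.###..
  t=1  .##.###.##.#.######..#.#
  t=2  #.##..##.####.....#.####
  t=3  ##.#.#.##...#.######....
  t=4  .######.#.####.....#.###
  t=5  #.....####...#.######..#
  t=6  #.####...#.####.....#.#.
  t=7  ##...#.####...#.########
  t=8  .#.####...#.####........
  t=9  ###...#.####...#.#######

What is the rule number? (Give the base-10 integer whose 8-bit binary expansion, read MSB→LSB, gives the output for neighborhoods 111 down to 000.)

  nb ###: next=.  (t=0,i=20, bit7=0)
  nb ##.: next=#  (t=0,i=1, bit6=1)
  nb #.#: next=#  (t=0,i=2, bit5=1)
  nb #..: next=.  (t=0,i=7, bit4=0)
  nb .##: next=.  (t=0,i=0, bit3=0)
  nb .#.: next=#  (t=0,i=6, bit2=1)
  nb ..#: next=#  (t=0,i=8, bit1=1)
  nb ...: next=#  (t=2,i=14, bit0=1)
  bits 01100111 = 103

103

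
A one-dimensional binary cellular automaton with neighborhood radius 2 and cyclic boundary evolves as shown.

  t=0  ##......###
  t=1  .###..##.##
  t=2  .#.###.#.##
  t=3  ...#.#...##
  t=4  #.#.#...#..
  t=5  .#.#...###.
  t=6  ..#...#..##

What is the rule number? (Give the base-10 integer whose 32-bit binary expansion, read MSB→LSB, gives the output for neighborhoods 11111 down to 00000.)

3016336926

  nb #####: next=#  (t=0,i=10, bit31=1)
  nb ####.: next=.  (t=0,i=0, bit30=0)
  nb ###.#: next=#  (t=2,i=5, bit29=1)
  nb ###..: next=#  (t=0,i=1, bit28=1)
  nb ##.##: next=.  (t=1,i=0, bit27=0)
  nb ##.#.: next=.  (t=2,i=0, bit26=0)
  nb ##..#: next=#  (t=1,i=4, bit25=1)
  nb ##...: next=#  (t=0,i=2, bit24=1)
  nb #.###: next=#  (t=1,i=1, bit23=1)
  nb #.##.: next=#  (t=1,i=9, bit22=1)
  nb #.#.#: next=.  (t=2,i=1, bit21=0)
  nb #.#..: next=.  (t=3,i=5, bit20=0)
  nb #..##: next=#  (t=1,i=5, bit19=1)
  nb #..#.: next=.  (t=4,i=10, bit18=0)
  nb #...#: next=.  (t=3,i=1, bit17=0)
  nb #....: next=#  (t=0,i=3, bit16=1)
  nb .####: next=#  (t=0,i=9, bit15=1)
  nb .###.: next=.  (t=1,i=2, bit14=0)
  nb .##.#: next=#  (t=1,i=7, bit13=1)
  nb .##..: next=.  (t=3,i=10, bit12=0)
  nb .#.##: next=.  (t=2,i=2, bit11=0)
  nb .#.#.: next=#  (t=3,i=4, bit10=1)
  nb .#..#: next=#  (t=4,i=9, bit9=1)
  nb .#...: next=.  (t=3,i=6, bit8=0)
  nb ..###: next=.  (t=0,i=8, bit7=0)
  nb ..##.: next=.  (t=1,i=6, bit6=0)
  nb ..#.#: next=.  (t=3,i=3, bit5=0)
  nb ..#..: next=#  (t=4,i=8, bit4=1)
  nb ...##: next=#  (t=0,i=7, bit3=1)
  nb ...#.: next=#  (t=3,i=2, bit2=1)
  nb ....#: next=#  (t=0,i=6, bit1=1)
  nb .....: next=.  (t=0,i=4, bit0=0)
  bits 10110011110010011010011000011110 = 3016336926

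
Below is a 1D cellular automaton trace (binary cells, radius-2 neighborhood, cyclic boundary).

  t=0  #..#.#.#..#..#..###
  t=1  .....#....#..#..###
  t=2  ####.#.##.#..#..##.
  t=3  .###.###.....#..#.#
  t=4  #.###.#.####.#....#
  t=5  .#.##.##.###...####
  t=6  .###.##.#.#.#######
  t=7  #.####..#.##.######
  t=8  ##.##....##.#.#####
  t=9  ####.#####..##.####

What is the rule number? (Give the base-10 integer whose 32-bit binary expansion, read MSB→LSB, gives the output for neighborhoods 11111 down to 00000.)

  #####|#  b31=1 t=6,i=14
  ####.|#  b30=1 t=0,i=18
  ###.#|#  b29=1 t=2,i=3
  ###..|.  b28=0 t=0,i=0
  ##.##|#  b27=1 t=2,i=18
  ##.#.|.  b26=0 t=2,i=4
  ##..#|.  b25=0 t=0,i=1
  ##...|#  b24=1 t=1,i=0
  #.###|.  b23=0 t=2,i=0
  #.##.|#  b22=1 t=2,i=7
  #.#.#|#  b21=1 t=0,i=5
  #.#..|.  b20=0 t=0,i=7
  #..##|.  b19=0 t=0,i=15
  #..#.|.  b18=0 t=0,i=2
  #...#|#  b17=1 t=5,i=13
  #....|#  b16=1 t=1,i=1
  .####|#  b15=1 t=0,i=17
  .###.|#  b14=1 t=1,i=17
  .##.#|.  b13=0 t=2,i=8
  .##..|.  b12=0 t=8,i=4
  .#.##|#  b11=1 t=2,i=6
  .#.#.|.  b10=0 t=0,i=4
  .#..#|.  b9=0 t=0,i=8
  .#...|.  b8=0 t=1,i=6
  ..###|#  b7=1 t=0,i=16
  ..##.|#  b6=1 t=2,i=16
  ..#.#|.  b5=0 t=0,i=3
  ..#..|#  b4=1 t=0,i=10
  ...##|#  b3=1 t=4,i=17
  ...#.|.  b2=0 t=1,i=4
  ....#|#  b1=1 t=1,i=3
  .....|#  b0=1 t=1,i=2
  bits 11101001011000111100100011011011 = 3915630811

3915630811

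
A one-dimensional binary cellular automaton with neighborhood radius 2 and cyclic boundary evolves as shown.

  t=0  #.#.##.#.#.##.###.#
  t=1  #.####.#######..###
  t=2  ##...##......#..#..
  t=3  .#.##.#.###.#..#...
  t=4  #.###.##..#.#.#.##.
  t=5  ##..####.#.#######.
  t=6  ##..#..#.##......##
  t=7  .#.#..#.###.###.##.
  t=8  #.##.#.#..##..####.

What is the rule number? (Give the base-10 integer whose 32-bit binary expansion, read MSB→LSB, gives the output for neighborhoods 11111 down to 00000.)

947338637

  ##### -> .   bit 31 = 0  t=1,i=9
  ####. -> .   bit 30 = 0  t=1,i=4
  ###.# -> #   bit 29 = 1  t=0,i=16
  ###.. -> #   bit 28 = 1  t=1,i=13
  ##.## -> #   bit 27 = 1  t=0,i=13
  ##.#. -> .   bit 26 = 0  t=0,i=1
  ##..# -> .   bit 25 = 0  t=1,i=14
  ##... -> .   bit 24 = 0  t=2,i=2
  #.### -> .   bit 23 = 0  t=0,i=14
  #.##. -> #   bit 22 = 1  t=0,i=4
  #.#.# -> #   bit 21 = 1  t=0,i=2
  #.#.. -> #   bit 20 = 1  t=3,i=12
  #..## -> .   bit 19 = 0  t=1,i=15
  #..#. -> #   bit 18 = 1  t=2,i=15
  #...# -> #   bit 17 = 1  t=2,i=3
  #.... -> #   bit 16 = 1  t=2,i=8
  .#### -> .   bit 15 = 0  t=1,i=3
  .###. -> .   bit 14 = 0  t=0,i=15
  .##.# -> #   bit 13 = 1  t=0,i=0
  .##.. -> #   bit 12 = 1  t=2,i=1
  .#.## -> #   bit 11 = 1  t=0,i=3
  .#.#. -> #   bit 10 = 1  t=0,i=8
  .#..# -> .   bit 9 = 0  t=2,i=14
  .#... -> #   bit 8 = 1  t=3,i=16
  ..### -> #   bit 7 = 1  t=1,i=16
  ..##. -> .   bit 6 = 0  t=2,i=0
  ..#.# -> .   bit 5 = 0  t=3,i=1
  ..#.. -> .   bit 4 = 0  t=2,i=13
  ...## -> #   bit 3 = 1  t=2,i=4
  ...#. -> #   bit 2 = 1  t=2,i=12
  ....# -> .   bit 1 = 0  t=2,i=11
  ..... -> #   bit 0 = 1  t=2,i=9
  bits 00111000011101110011110110001101 = 947338637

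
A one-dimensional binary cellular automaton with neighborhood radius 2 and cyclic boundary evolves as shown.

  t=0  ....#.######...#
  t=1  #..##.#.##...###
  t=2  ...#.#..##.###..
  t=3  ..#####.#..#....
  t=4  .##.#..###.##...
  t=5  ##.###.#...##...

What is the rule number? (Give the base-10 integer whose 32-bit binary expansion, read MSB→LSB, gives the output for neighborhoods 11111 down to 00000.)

2228361212

  [31] ##### => #  t=0,i=8
  [30] ####. => .  t=0,i=10
  [29] ###.# => .  t=3,i=6
  [28] ###.. => .  t=0,i=11
  [27] ##.## => .  t=2,i=10
  [26] ##.#. => #  t=1,i=5
  [25] ##..# => .  t=1,i=1
  [24] ##... => .  t=0,i=12
  [23] #.### => #  t=0,i=6
  [22] #.##. => #  t=1,i=8
  [21] #.#.# => .  t=1,i=6
  [20] #.#.. => #  t=2,i=5
  [19] #..## => .  t=1,i=2
  [18] #..#. => .  t=3,i=10
  [17] #...# => #  t=0,i=13
  [16] #.... => .  t=0,i=1
  [15] .#### => .  t=0,i=7
  [14] .###. => .  t=2,i=12
  [13] .##.# => .  t=1,i=4
  [12] .##.. => #  t=1,i=9
  [11] .#.## => .  t=0,i=5
  [10] .#.#. => #  t=2,i=4
  [9] .#..# => #  t=2,i=6
  [8] .#... => #  t=0,i=0
  [7] ..### => #  t=1,i=13
  [6] ..##. => #  t=1,i=3
  [5] ..#.# => #  t=0,i=4
  [4] ..#.. => #  t=0,i=15
  [3] ...## => #  t=1,i=12
  [2] ...#. => #  t=0,i=3
  [1] ....# => .  t=0,i=2
  [0] ..... => .  t=2,i=0
  bits 10000100110100100001011111111100 = 2228361212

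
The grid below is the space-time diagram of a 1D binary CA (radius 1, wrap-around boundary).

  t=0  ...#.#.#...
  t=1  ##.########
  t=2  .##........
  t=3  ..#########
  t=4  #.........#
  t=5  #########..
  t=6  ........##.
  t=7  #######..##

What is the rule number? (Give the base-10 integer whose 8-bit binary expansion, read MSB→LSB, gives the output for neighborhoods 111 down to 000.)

  ### -> .   bit 7 = 0  t=1,i=0
  ##. -> #   bit 6 = 1  t=1,i=1
  #.# -> #   bit 5 = 1  t=0,i=4
  #.. -> #   bit 4 = 1  t=0,i=8
  .## -> .   bit 3 = 0  t=1,i=3
  .#. -> #   bit 2 = 1  t=0,i=3
  ..# -> .   bit 1 = 0  t=0,i=2
  ... -> #   bit 0 = 1  t=0,i=0
  bits 01110101 = 117

117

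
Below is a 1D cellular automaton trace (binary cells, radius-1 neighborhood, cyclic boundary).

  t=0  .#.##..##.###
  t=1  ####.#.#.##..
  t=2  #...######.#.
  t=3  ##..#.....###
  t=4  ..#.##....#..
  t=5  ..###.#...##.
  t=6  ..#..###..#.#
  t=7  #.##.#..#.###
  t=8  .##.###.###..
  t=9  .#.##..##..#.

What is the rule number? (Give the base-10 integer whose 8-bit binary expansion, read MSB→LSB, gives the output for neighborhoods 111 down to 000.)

60

  [7] ### => .  t=0,i=11
  [6] ##. => .  t=0,i=4
  [5] #.# => #  t=0,i=0
  [4] #.. => #  t=0,i=5
  [3] .## => #  t=0,i=3
  [2] .#. => #  t=0,i=1
  [1] ..# => .  t=0,i=6
  [0] ... => .  t=2,i=2
  bits 00111100 = 60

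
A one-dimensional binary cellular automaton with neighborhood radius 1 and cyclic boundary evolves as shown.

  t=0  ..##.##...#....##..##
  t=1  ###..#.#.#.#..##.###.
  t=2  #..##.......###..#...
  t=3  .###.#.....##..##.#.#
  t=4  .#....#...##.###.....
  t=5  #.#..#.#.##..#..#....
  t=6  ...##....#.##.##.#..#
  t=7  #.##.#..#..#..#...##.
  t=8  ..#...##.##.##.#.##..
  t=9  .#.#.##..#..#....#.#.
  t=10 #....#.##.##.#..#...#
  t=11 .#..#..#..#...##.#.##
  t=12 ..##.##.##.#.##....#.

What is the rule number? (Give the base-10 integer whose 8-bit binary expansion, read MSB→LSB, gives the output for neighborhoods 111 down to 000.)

26

  ### -> .   bit 7 = 0  t=1,i=1
  ##. -> .   bit 6 = 0  t=0,i=3
  #.# -> .   bit 5 = 0  t=0,i=4
  #.. -> #   bit 4 = 1  t=0,i=0
  .## -> #   bit 3 = 1  t=0,i=2
  .#. -> .   bit 2 = 0  t=0,i=10
  ..# -> #   bit 1 = 1  t=0,i=1
  ... -> .   bit 0 = 0  t=0,i=8
  bits 00011010 = 26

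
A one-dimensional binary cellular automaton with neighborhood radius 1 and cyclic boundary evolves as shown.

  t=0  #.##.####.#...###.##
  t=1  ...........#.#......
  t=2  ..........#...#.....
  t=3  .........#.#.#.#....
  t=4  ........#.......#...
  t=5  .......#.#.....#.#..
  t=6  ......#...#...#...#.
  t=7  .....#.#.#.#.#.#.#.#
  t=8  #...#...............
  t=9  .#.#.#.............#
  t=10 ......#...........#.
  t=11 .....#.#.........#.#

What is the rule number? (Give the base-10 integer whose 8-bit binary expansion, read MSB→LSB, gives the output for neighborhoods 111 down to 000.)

18

  nb ###: next=.  (t=0,i=6, bit7=0)
  nb ##.: next=.  (t=0,i=0, bit6=0)
  nb #.#: next=.  (t=0,i=1, bit5=0)
  nb #..: next=#  (t=0,i=11, bit4=1)
  nb .##: next=.  (t=0,i=2, bit3=0)
  nb .#.: next=.  (t=0,i=10, bit2=0)
  nb ..#: next=#  (t=0,i=13, bit1=1)
  nb ...: next=.  (t=0,i=12, bit0=0)
  bits 00010010 = 18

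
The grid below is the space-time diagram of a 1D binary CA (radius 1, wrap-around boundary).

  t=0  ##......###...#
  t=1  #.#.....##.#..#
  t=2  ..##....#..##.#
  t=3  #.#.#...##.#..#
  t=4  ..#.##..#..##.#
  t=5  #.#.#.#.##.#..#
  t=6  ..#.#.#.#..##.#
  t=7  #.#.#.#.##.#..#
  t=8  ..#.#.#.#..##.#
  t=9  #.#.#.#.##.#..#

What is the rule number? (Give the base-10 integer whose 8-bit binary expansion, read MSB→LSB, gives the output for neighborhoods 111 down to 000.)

156

  ### -> #   bit 7 = 1  t=0,i=0
  ##. -> .   bit 6 = 0  t=0,i=1
  #.# -> .   bit 5 = 0  t=1,i=1
  #.. -> #   bit 4 = 1  t=0,i=2
  .## -> #   bit 3 = 1  t=0,i=8
  .#. -> #   bit 2 = 1  t=1,i=2
  ..# -> .   bit 1 = 0  t=0,i=7
  ... -> .   bit 0 = 0  t=0,i=3
  bits 10011100 = 156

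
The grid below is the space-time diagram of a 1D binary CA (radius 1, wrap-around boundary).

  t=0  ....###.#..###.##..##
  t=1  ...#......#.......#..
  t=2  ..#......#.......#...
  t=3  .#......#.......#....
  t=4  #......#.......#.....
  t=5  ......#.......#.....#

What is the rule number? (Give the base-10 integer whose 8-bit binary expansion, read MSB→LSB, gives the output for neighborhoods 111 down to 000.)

  ### -> .   bit 7 = 0  t=0,i=5
  ##. -> .   bit 6 = 0  t=0,i=6
  #.# -> .   bit 5 = 0  t=0,i=7
  #.. -> .   bit 4 = 0  t=0,i=0
  .## -> .   bit 3 = 0  t=0,i=4
  .#. -> .   bit 2 = 0  t=0,i=8
  ..# -> #   bit 1 = 1  t=0,i=3
  ... -> .   bit 0 = 0  t=0,i=1
  bits 00000010 = 2

2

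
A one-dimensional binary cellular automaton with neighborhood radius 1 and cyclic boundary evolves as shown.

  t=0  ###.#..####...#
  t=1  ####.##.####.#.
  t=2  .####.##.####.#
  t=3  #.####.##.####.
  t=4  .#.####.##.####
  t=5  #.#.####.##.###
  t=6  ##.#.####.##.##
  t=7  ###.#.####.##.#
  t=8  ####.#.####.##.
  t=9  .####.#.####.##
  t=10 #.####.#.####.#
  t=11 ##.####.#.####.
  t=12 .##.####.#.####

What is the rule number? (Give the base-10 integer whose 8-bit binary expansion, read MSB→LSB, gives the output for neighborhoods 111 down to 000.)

  nb ###: next=#  (t=0,i=0, bit7=1)
  nb ##.: next=#  (t=0,i=2, bit6=1)
  nb #.#: next=#  (t=0,i=3, bit5=1)
  nb #..: next=#  (t=0,i=5, bit4=1)
  nb .##: next=.  (t=0,i=7, bit3=0)
  nb .#.: next=.  (t=0,i=4, bit2=0)
  nb ..#: next=#  (t=0,i=6, bit1=1)
  nb ...: next=.  (t=0,i=12, bit0=0)
  bits 11110010 = 242

242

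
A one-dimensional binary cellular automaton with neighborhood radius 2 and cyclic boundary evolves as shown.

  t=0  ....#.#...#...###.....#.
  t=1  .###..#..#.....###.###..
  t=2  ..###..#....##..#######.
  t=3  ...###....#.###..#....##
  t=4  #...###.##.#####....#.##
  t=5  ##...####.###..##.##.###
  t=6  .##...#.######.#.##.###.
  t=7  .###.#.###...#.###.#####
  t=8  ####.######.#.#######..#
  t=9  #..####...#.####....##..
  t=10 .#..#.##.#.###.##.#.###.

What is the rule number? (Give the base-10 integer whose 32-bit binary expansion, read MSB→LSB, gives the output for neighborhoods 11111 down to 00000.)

1005640263

  ##### -> .   bit 31 = 0  t=2,i=18
  ####. -> .   bit 30 = 0  t=2,i=21
  ###.# -> #   bit 29 = 1  t=1,i=17
  ###.. -> #   bit 28 = 1  t=0,i=16
  ##.## -> #   bit 27 = 1  t=1,i=18
  ##.#. -> .   bit 26 = 0  t=6,i=14
  ##..# -> #   bit 25 = 1  t=1,i=4
  ##... -> #   bit 24 = 1  t=0,i=17
  #.### -> #   bit 23 = 1  t=1,i=19
  #.##. -> #   bit 22 = 1  t=4,i=8
  #.#.# -> #   bit 21 = 1  t=6,i=15
  #.#.. -> #   bit 20 = 1  t=0,i=6
  #..## -> .   bit 19 = 0  t=2,i=15
  #..#. -> .   bit 18 = 0  t=1,i=5
  #...# -> .   bit 17 = 0  t=0,i=8
  #.... -> .   bit 16 = 0  t=0,i=0
  .#### -> #   bit 15 = 1  t=2,i=17
  .###. -> #   bit 14 = 1  t=0,i=15
  .##.# -> .   bit 13 = 0  t=4,i=9
  .##.. -> #   bit 12 = 1  t=2,i=13
  .#.## -> #   bit 11 = 1  t=3,i=11
  .#.#. -> .   bit 10 = 0  t=0,i=5
  .#..# -> #   bit 9 = 1  t=1,i=7
  .#... -> .   bit 8 = 0  t=0,i=7
  ..### -> .   bit 7 = 0  t=0,i=14
  ..##. -> #   bit 6 = 1  t=2,i=12
  ..#.# -> .   bit 5 = 0  t=0,i=4
  ..#.. -> .   bit 4 = 0  t=0,i=10
  ...## -> .   bit 3 = 0  t=0,i=13
  ...#. -> #   bit 2 = 1  t=0,i=3
  ....# -> #   bit 1 = 1  t=0,i=2
  ..... -> #   bit 0 = 1  t=0,i=1
  bits 00111011111100001101101001000111 = 1005640263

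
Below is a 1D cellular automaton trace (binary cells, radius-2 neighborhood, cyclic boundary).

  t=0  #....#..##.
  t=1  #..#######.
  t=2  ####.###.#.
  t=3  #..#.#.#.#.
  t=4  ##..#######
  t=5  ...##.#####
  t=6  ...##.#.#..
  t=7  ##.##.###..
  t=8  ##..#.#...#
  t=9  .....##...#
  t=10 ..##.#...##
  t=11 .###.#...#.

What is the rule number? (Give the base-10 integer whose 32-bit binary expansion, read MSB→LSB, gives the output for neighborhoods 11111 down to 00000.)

2696423127

  #####|#  b31=1 t=1,i=5
  ####.|.  b30=0 t=1,i=8
  ###.#|#  b29=1 t=1,i=9
  ###..|.  b28=0 t=4,i=1
  ##.##|.  b27=0 t=2,i=4
  ##.#.|.  b26=0 t=0,i=10
  ##..#|.  b25=0 t=4,i=2
  ##...|.  b24=0 t=5,i=0
  #.###|#  b23=1 t=2,i=0
  #.##.|.  b22=0 t=7,i=3
  #.#.#|#  b21=1 t=2,i=9
  #.#..|#  b20=1 t=0,i=0
  #..##|#  b19=1 t=0,i=7
  #..#.|.  b18=0 t=3,i=2
  #...#|.  b17=0 t=5,i=1
  #....|.  b16=0 t=0,i=2
  .####|.  b15=0 t=1,i=4
  .###.|.  b14=0 t=2,i=6
  .##.#|#  b13=1 t=0,i=9
  .##..|.  b12=0 t=9,i=6
  .#.##|.  b11=0 t=2,i=10
  .#.#.|#  b10=1 t=3,i=4
  .#..#|#  b9=1 t=0,i=6
  .#...|.  b8=0 t=0,i=1
  ..###|#  b7=1 t=1,i=3
  ..##.|#  b6=1 t=0,i=8
  ..#.#|.  b5=0 t=3,i=3
  ..#..|#  b4=1 t=0,i=5
  ...##|.  b3=0 t=5,i=2
  ...#.|#  b2=1 t=0,i=4
  ....#|#  b1=1 t=0,i=3
  .....|#  b0=1 t=6,i=0
  bits 10100000101110000010011011010111 = 2696423127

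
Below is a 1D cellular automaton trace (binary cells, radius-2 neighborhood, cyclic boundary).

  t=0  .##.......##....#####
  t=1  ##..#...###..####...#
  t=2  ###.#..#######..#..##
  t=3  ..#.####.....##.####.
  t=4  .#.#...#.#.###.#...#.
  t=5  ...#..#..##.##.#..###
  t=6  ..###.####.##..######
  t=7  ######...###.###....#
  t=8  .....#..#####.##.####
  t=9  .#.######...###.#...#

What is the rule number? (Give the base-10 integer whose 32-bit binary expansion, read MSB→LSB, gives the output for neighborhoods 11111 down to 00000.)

981027550

  [31] ##### => .  t=0,i=18
  [30] ####. => .  t=0,i=19
  [29] ###.# => #  t=0,i=20
  [28] ###.. => #  t=1,i=1
  [27] ##.## => #  t=0,i=0
  [26] ##.#. => .  t=2,i=3
  [25] ##..# => #  t=1,i=2
  [24] ##... => .  t=0,i=3
  [23] #.### => .  t=3,i=4
  [22] #.##. => #  t=0,i=1
  [21] #.#.# => #  t=4,i=9
  [20] #.#.. => #  t=2,i=4
  [19] #..## => #  t=1,i=12
  [18] #..#. => .  t=1,i=3
  [17] #...# => .  t=1,i=6
  [16] #.... => #  t=0,i=4
  [15] .#### => .  t=0,i=17
  [14] .###. => #  t=1,i=0
  [13] .##.# => .  t=3,i=14
  [12] .##.. => .  t=0,i=2
  [11] .#.## => #  t=3,i=3
  [10] .#.#. => .  t=4,i=2
  [9] .#..# => #  t=2,i=5
  [8] .#... => .  t=1,i=5
  [7] ..### => #  t=0,i=16
  [6] ..##. => #  t=0,i=10
  [5] ..#.# => .  t=3,i=2
  [4] ..#.. => #  t=1,i=4
  [3] ...## => #  t=0,i=9
  [2] ...#. => #  t=3,i=1
  [1] ....# => #  t=0,i=8
  [0] ..... => .  t=0,i=5
  bits 00111010011110010100101011011110 = 981027550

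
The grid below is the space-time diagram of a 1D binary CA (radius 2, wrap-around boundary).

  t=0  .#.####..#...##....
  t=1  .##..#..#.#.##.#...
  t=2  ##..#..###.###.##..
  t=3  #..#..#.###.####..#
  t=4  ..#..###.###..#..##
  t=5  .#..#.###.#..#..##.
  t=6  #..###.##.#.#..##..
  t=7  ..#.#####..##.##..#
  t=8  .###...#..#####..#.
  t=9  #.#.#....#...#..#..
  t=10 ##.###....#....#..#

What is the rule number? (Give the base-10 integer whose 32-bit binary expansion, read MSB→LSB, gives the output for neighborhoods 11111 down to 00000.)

  [31] ##### => .  t=7,i=6
  [30] ####. => #  t=0,i=5
  [29] ###.# => #  t=2,i=9
  [28] ###.. => .  t=0,i=6
  [27] ##.## => #  t=2,i=10
  [26] ##.#. => .  t=1,i=14
  [25] ##..# => .  t=0,i=7
  [24] ##... => #  t=0,i=15
  [23] #.### => .  t=0,i=3
  [22] #.##. => #  t=1,i=12
  [21] #.#.# => .  t=1,i=10
  [20] #.#.. => #  t=1,i=15
  [19] #..## => #  t=2,i=6
  [18] #..#. => #  t=0,i=8
  [17] #...# => .  t=0,i=11
  [16] #.... => .  t=0,i=16
  [15] .#### => .  t=0,i=4
  [14] .###. => #  t=2,i=8
  [13] .##.# => #  t=1,i=13
  [12] .##.. => .  t=0,i=14
  [11] .#.## => #  t=0,i=2
  [10] .#.#. => #  t=1,i=9
  [9] .#..# => .  t=1,i=6
  [8] .#... => #  t=0,i=10
  [7] ..### => .  t=2,i=7
  [6] ..##. => #  t=0,i=13
  [5] ..#.# => #  t=0,i=1
  [4] ..#.. => .  t=0,i=9
  [3] ...## => #  t=0,i=12
  [2] ...#. => .  t=0,i=0
  [1] ....# => .  t=0,i=18
  [0] ..... => .  t=0,i=17
  bits 01101001010111000110110101101000 = 1767665000

1767665000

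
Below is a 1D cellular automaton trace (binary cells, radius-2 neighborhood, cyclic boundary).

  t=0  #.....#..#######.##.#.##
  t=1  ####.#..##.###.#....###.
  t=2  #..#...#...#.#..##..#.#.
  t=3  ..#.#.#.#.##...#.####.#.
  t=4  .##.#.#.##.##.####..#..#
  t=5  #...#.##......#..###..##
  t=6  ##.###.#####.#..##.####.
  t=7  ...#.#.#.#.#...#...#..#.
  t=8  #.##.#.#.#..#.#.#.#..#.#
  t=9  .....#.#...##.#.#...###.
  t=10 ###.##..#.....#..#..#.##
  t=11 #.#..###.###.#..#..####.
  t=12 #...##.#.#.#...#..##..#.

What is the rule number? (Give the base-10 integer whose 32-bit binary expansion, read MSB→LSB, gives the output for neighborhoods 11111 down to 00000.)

3014465957

  ##### -> #   bit 31 = 1  t=0,i=11
  ####. -> .   bit 30 = 0  t=0,i=14
  ###.# -> #   bit 29 = 1  t=0,i=15
  ###.. -> #   bit 28 = 1  t=0,i=0
  ##.## -> .   bit 27 = 0  t=0,i=16
  ##.#. -> .   bit 26 = 0  t=0,i=19
  ##..# -> #   bit 25 = 1  t=2,i=18
  ##... -> #   bit 24 = 1  t=0,i=1
  #.### -> #   bit 23 = 1  t=0,i=22
  #.##. -> .   bit 22 = 0  t=0,i=17
  #.#.# -> #   bit 21 = 1  t=0,i=20
  #.#.. -> .   bit 20 = 0  t=1,i=5
  #..## -> #   bit 19 = 1  t=0,i=8
  #..#. -> #   bit 18 = 1  t=2,i=2
  #...# -> .   bit 17 = 0  t=2,i=5
  #.... -> #   bit 16 = 1  t=0,i=2
  .#### -> .   bit 15 = 0  t=0,i=10
  .###. -> .   bit 14 = 0  t=0,i=23
  .##.# -> .   bit 13 = 0  t=0,i=18
  .##.. -> #   bit 12 = 1  t=2,i=17
  .#.## -> #   bit 11 = 1  t=0,i=21
  .#.#. -> .   bit 10 = 0  t=2,i=12
  .#..# -> .   bit 9 = 0  t=0,i=7
  .#... -> #   bit 8 = 1  t=1,i=16
  ..### -> #   bit 7 = 1  t=0,i=9
  ..##. -> .   bit 6 = 0  t=1,i=8
  ..#.# -> #   bit 5 = 1  t=2,i=11
  ..#.. -> .   bit 4 = 0  t=0,i=6
  ...## -> .   bit 3 = 0  t=1,i=19
  ...#. -> #   bit 2 = 1  t=0,i=5
  ....# -> .   bit 1 = 0  t=0,i=4
  ..... -> #   bit 0 = 1  t=0,i=3
  bits 10110011101011010001100110100101 = 3014465957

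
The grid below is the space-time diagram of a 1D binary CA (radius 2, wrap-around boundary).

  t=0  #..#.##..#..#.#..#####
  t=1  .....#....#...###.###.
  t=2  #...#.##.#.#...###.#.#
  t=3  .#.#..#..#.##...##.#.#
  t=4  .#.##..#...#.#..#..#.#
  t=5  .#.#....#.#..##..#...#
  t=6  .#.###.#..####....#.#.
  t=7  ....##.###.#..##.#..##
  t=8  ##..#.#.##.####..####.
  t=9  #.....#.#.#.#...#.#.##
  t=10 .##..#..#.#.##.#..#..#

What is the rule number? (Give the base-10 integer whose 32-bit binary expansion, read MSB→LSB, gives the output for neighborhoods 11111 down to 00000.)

  [31] ##### => #  t=0,i=19
  [30] ####. => .  t=0,i=21
  [29] ###.# => #  t=1,i=16
  [28] ###.. => .  t=0,i=0
  [27] ##.## => #  t=1,i=17
  [26] ##.#. => .  t=2,i=8
  [25] ##..# => .  t=0,i=1
  [24] ##... => #  t=1,i=21
  [23] #.### => .  t=1,i=18
  [22] #.##. => #  t=0,i=5
  [21] #.#.# => #  t=2,i=9
  [20] #.#.. => #  t=0,i=14
  [19] #..## => #  t=0,i=16
  [18] #..#. => .  t=0,i=2
  [17] #...# => .  t=1,i=12
  [16] #.... => #  t=1,i=0
  [15] .#### => #  t=0,i=18
  [14] .###. => #  t=1,i=15
  [13] .##.# => .  t=2,i=7
  [12] .##.. => .  t=0,i=6
  [11] .#.## => .  t=0,i=4
  [10] .#.#. => .  t=0,i=13
  [9] .#..# => #  t=0,i=10
  [8] .#... => #  t=1,i=6
  [7] ..### => .  t=0,i=17
  [6] ..##. => #  t=3,i=16
  [5] ..#.# => .  t=0,i=3
  [4] ..#.. => .  t=0,i=9
  [3] ...## => .  t=1,i=13
  [2] ...#. => #  t=1,i=4
  [1] ....# => .  t=1,i=3
  [0] ..... => .  t=1,i=1
  bits 10101001011110011100001101000100 = 2843329348

2843329348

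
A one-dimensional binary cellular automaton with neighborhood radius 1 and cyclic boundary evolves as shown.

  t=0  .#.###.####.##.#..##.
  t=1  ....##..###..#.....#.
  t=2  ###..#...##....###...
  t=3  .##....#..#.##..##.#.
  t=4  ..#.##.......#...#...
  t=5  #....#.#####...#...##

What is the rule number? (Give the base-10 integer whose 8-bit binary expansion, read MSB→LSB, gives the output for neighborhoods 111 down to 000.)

193

  ### -> #   bit 7 = 1  t=0,i=4
  ##. -> #   bit 6 = 1  t=0,i=5
  #.# -> .   bit 5 = 0  t=0,i=2
  #.. -> .   bit 4 = 0  t=0,i=16
  .## -> .   bit 3 = 0  t=0,i=3
  .#. -> .   bit 2 = 0  t=0,i=1
  ..# -> .   bit 1 = 0  t=0,i=0
  ... -> #   bit 0 = 1  t=1,i=0
  bits 11000001 = 193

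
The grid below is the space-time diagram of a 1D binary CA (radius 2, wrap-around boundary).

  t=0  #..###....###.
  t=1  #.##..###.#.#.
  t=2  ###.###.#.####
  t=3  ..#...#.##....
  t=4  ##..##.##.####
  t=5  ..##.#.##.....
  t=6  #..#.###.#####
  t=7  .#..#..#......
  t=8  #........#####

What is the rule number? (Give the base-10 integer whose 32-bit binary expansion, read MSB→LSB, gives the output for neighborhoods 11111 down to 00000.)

595274887

  #####|.  b31=0 t=2,i=0
  ####.|.  b30=0 t=2,i=1
  ###.#|#  b29=1 t=0,i=12
  ###..|.  b28=0 t=0,i=5
  ##.##|.  b27=0 t=2,i=3
  ##.#.|.  b26=0 t=0,i=13
  ##..#|#  b25=1 t=1,i=4
  ##...|#  b24=1 t=0,i=6
  #.###|.  b23=0 t=2,i=4
  #.##.|#  b22=1 t=1,i=2
  #.#.#|#  b21=1 t=1,i=0
  #.#..|#  b20=1 t=0,i=0
  #..##|#  b19=1 t=0,i=2
  #..#.|.  b18=0 t=6,i=2
  #...#|#  b17=1 t=3,i=4
  #....|#  b16=1 t=0,i=7
  .####|.  b15=0 t=2,i=11
  .###.|.  b14=0 t=0,i=4
  .##.#|#  b13=1 t=4,i=5
  .##..|.  b12=0 t=1,i=3
  .#.##|#  b11=1 t=1,i=1
  .#.#.|#  b10=1 t=1,i=11
  .#..#|.  b9=0 t=0,i=1
  .#...|.  b8=0 t=3,i=3
  ..###|#  b7=1 t=0,i=3
  ..##.|.  b6=0 t=4,i=4
  ..#.#|.  b5=0 t=3,i=6
  ..#..|.  b4=0 t=3,i=2
  ...##|.  b3=0 t=0,i=9
  ...#.|#  b2=1 t=3,i=1
  ....#|#  b1=1 t=0,i=8
  .....|#  b0=1 t=3,i=12
  bits 00100011011110110010110010000111 = 595274887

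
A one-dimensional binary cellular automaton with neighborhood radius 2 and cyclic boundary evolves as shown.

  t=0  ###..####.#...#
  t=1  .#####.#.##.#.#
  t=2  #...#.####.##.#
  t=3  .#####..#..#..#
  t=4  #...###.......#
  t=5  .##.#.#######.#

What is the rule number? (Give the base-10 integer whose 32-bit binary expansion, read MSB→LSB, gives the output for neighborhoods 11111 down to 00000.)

1467680999

  ##### -> .   bit 31 = 0  t=1,i=3
  ####. -> #   bit 30 = 1  t=0,i=1
  ###.# -> .   bit 29 = 0  t=0,i=8
  ###.. -> #   bit 28 = 1  t=0,i=2
  ##.## -> .   bit 27 = 0  t=2,i=10
  ##.#. -> #   bit 26 = 1  t=0,i=9
  ##..# -> #   bit 25 = 1  t=0,i=3
  ##... -> #   bit 24 = 1  t=2,i=1
  #.### -> .   bit 23 = 0  t=1,i=1
  #.##. -> #   bit 22 = 1  t=1,i=9
  #.#.# -> #   bit 21 = 1  t=1,i=7
  #.#.. -> #   bit 20 = 1  t=0,i=10
  #..## -> #   bit 19 = 1  t=0,i=4
  #..#. -> .   bit 18 = 0  t=3,i=7
  #...# -> #   bit 17 = 1  t=0,i=12
  #.... -> #   bit 16 = 1  t=4,i=8
  .#### -> .   bit 15 = 0  t=0,i=0
  .###. -> .   bit 14 = 0  t=4,i=5
  .##.# -> .   bit 13 = 0  t=1,i=10
  .##.. -> .   bit 12 = 0  t=2,i=0
  .#.## -> #   bit 11 = 1  t=1,i=0
  .#.#. -> .   bit 10 = 0  t=1,i=13
  .#..# -> .   bit 9 = 0  t=3,i=9
  .#... -> .   bit 8 = 0  t=0,i=11
  ..### -> #   bit 7 = 1  t=0,i=5
  ..##. -> #   bit 6 = 1  t=4,i=14
  ..#.# -> #   bit 5 = 1  t=2,i=4
  ..#.. -> .   bit 4 = 0  t=3,i=8
  ...## -> .   bit 3 = 0  t=0,i=13
  ...#. -> #   bit 2 = 1  t=2,i=3
  ....# -> #   bit 1 = 1  t=4,i=12
  ..... -> #   bit 0 = 1  t=4,i=9
  bits 01010111011110110000100011100111 = 1467680999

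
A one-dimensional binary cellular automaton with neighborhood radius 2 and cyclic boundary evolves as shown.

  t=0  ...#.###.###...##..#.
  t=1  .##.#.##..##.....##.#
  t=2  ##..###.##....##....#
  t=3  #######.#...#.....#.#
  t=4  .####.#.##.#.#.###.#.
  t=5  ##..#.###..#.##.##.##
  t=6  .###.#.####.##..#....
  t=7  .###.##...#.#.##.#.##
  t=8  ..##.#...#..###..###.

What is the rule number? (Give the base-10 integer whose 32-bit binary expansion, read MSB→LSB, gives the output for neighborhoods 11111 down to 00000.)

2994490247

  ##### -> #   bit 31 = 1  t=3,i=1
  ####. -> .   bit 30 = 0  t=3,i=5
  ###.# -> #   bit 29 = 1  t=0,i=7
  ###.. -> #   bit 28 = 1  t=0,i=11
  ##.## -> .   bit 27 = 0  t=0,i=8
  ##.#. -> .   bit 26 = 0  t=1,i=3
  ##..# -> #   bit 25 = 1  t=0,i=17
  ##... -> .   bit 24 = 0  t=0,i=12
  #.### -> .   bit 23 = 0  t=0,i=5
  #.##. -> #   bit 22 = 1  t=1,i=1
  #.#.# -> #   bit 21 = 1  t=1,i=4
  #.#.. -> #   bit 20 = 1  t=3,i=8
  #..## -> #   bit 19 = 1  t=1,i=9
  #..#. -> #   bit 18 = 1  t=0,i=18
  #...# -> .   bit 17 = 0  t=0,i=13
  #.... -> .   bit 16 = 0  t=0,i=0
  .#### -> .   bit 15 = 0  t=3,i=0
  .###. -> #   bit 14 = 1  t=0,i=6
  .##.# -> .   bit 13 = 0  t=1,i=2
  .##.. -> .   bit 12 = 0  t=0,i=16
  .#.## -> #   bit 11 = 1  t=0,i=4
  .#.#. -> .   bit 10 = 0  t=4,i=12
  .#..# -> #   bit 9 = 1  t=4,i=20
  .#... -> #   bit 8 = 1  t=0,i=20
  ..### -> #   bit 7 = 1  t=2,i=4
  ..##. -> .   bit 6 = 0  t=0,i=15
  ..#.# -> .   bit 5 = 0  t=0,i=3
  ..#.. -> .   bit 4 = 0  t=0,i=19
  ...## -> .   bit 3 = 0  t=0,i=14
  ...#. -> #   bit 2 = 1  t=0,i=2
  ....# -> #   bit 1 = 1  t=0,i=1
  ..... -> #   bit 0 = 1  t=1,i=14
  bits 10110010011111000100101110000111 = 2994490247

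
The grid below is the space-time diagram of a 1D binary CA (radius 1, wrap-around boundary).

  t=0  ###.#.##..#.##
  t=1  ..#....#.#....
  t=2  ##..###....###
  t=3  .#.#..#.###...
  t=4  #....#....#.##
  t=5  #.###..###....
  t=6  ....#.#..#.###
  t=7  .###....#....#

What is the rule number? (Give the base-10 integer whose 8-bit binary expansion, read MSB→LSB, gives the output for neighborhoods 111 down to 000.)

  ###|.  b7=0 t=0,i=0
  ##.|#  b6=1 t=0,i=2
  #.#|.  b5=0 t=0,i=3
  #..|.  b4=0 t=0,i=8
  .##|.  b3=0 t=0,i=6
  .#.|.  b2=0 t=0,i=4
  ..#|#  b1=1 t=0,i=9
  ...|#  b0=1 t=1,i=0
  bits 01000011 = 67

67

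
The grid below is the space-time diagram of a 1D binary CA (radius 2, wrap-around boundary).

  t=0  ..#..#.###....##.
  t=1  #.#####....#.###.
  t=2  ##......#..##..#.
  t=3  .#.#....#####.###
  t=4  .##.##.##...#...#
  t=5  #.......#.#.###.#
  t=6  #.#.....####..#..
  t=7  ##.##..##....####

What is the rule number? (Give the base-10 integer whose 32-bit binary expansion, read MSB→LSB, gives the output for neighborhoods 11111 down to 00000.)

  #####|.  b31=0 t=1,i=4
  ####.|.  b30=0 t=1,i=5
  ###.#|#  b29=1 t=1,i=15
  ###..|.  b28=0 t=0,i=9
  ##.##|.  b27=0 t=3,i=13
  ##.#.|.  b26=0 t=1,i=16
  ##..#|.  b25=0 t=2,i=13
  ##...|.  b24=0 t=0,i=10
  #.###|.  b23=0 t=0,i=7
  #.##.|.  b22=0 t=2,i=0
  #.#.#|#  b21=1 t=1,i=0
  #.#..|.  b20=0 t=3,i=3
  #..##|#  b19=1 t=2,i=10
  #..#.|#  b18=1 t=0,i=4
  #...#|#  b17=1 t=0,i=0
  #....|#  b16=1 t=0,i=11
  .####|.  b15=0 t=1,i=3
  .###.|.  b14=0 t=0,i=8
  .##.#|.  b13=0 t=4,i=2
  .##..|#  b12=1 t=0,i=15
  .#.##|#  b11=1 t=0,i=6
  .#.#.|#  b10=1 t=3,i=2
  .#..#|#  b9=1 t=0,i=3
  .#...|#  b8=1 t=3,i=4
  ..###|#  b7=1 t=3,i=8
  ..##.|#  b6=1 t=0,i=14
  ..#.#|#  b5=1 t=0,i=5
  ..#..|#  b4=1 t=0,i=2
  ...##|#  b3=1 t=0,i=13
  ...#.|.  b2=0 t=0,i=1
  ....#|.  b1=0 t=0,i=12
  .....|.  b0=0 t=2,i=4
  bits 00100000001011110001111111111000 = 539959288

539959288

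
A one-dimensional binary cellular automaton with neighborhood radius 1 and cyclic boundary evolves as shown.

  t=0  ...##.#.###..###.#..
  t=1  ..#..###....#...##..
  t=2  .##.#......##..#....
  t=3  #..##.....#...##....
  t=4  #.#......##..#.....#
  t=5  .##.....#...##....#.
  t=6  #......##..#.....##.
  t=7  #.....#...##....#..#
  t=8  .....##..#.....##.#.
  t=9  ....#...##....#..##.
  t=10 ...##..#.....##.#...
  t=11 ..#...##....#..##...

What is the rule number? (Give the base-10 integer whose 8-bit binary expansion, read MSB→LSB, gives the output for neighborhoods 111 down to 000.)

38

  [7] ### => .  t=0,i=9
  [6] ##. => .  t=0,i=4
  [5] #.# => #  t=0,i=5
  [4] #.. => .  t=0,i=11
  [3] .## => .  t=0,i=3
  [2] .#. => #  t=0,i=6
  [1] ..# => #  t=0,i=2
  [0] ... => .  t=0,i=0
  bits 00100110 = 38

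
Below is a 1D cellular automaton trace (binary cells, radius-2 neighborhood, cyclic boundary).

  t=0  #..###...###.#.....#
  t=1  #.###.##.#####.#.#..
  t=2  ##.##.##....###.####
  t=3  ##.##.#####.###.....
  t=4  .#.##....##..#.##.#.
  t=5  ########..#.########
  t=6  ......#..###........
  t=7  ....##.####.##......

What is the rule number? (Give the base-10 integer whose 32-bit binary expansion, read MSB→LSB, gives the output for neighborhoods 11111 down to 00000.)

1700757158

  [31] ##### => .  t=1,i=11
  [30] ####. => #  t=1,i=12
  [29] ###.# => #  t=0,i=11
  [28] ###.. => .  t=0,i=5
  [27] ##.## => .  t=1,i=5
  [26] ##.#. => #  t=0,i=12
  [25] ##..# => .  t=0,i=1
  [24] ##... => #  t=0,i=6
  [23] #.### => .  t=1,i=2
  [22] #.##. => #  t=1,i=6
  [21] #.#.# => .  t=1,i=15
  [20] #.#.. => #  t=0,i=13
  [19] #..## => #  t=0,i=2
  [18] #..#. => #  t=1,i=19
  [17] #...# => #  t=0,i=7
  [16] #.... => #  t=0,i=15
  [15] .#### => .  t=1,i=10
  [14] .###. => #  t=0,i=4
  [13] .##.# => #  t=1,i=7
  [12] .##.. => #  t=0,i=0
  [11] .#.## => #  t=1,i=1
  [10] .#.#. => #  t=1,i=16
  [9] .#..# => #  t=1,i=18
  [8] .#... => .  t=0,i=14
  [7] ..### => #  t=0,i=3
  [6] ..##. => .  t=0,i=19
  [5] ..#.# => #  t=1,i=0
  [4] ..#.. => .  t=6,i=6
  [3] ...## => .  t=0,i=8
  [2] ...#. => #  t=6,i=5
  [1] ....# => #  t=0,i=17
  [0] ..... => .  t=0,i=16
  bits 01100101010111110111111010100110 = 1700757158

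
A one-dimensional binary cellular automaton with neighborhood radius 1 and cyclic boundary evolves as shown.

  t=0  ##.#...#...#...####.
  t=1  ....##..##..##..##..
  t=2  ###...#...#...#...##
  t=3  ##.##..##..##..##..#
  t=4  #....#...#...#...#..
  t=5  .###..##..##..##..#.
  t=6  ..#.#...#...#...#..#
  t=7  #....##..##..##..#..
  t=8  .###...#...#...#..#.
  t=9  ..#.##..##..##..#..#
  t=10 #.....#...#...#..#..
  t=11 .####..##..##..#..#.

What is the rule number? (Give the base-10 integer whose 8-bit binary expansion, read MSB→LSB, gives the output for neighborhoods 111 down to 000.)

  [7] ### => #  t=0,i=16
  [6] ##. => .  t=0,i=1
  [5] #.# => .  t=0,i=2
  [4] #.. => #  t=0,i=4
  [3] .## => .  t=0,i=0
  [2] .#. => .  t=0,i=3
  [1] ..# => .  t=0,i=6
  [0] ... => #  t=0,i=5
  bits 10010001 = 145

145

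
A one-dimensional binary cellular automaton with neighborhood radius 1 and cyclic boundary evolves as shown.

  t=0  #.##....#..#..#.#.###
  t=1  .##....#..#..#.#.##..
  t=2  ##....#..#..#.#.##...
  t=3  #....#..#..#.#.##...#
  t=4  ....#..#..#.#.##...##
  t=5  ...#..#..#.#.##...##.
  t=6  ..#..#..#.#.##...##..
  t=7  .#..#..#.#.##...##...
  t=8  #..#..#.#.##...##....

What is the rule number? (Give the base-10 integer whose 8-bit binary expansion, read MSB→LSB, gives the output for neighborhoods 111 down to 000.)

  nb ###: next=.  (t=0,i=19, bit7=0)
  nb ##.: next=.  (t=0,i=0, bit6=0)
  nb #.#: next=#  (t=0,i=1, bit5=1)
  nb #..: next=.  (t=0,i=4, bit4=0)
  nb .##: next=#  (t=0,i=2, bit3=1)
  nb .#.: next=.  (t=0,i=8, bit2=0)
  nb ..#: next=#  (t=0,i=7, bit1=1)
  nb ...: next=.  (t=0,i=5, bit0=0)
  bits 00101010 = 42

42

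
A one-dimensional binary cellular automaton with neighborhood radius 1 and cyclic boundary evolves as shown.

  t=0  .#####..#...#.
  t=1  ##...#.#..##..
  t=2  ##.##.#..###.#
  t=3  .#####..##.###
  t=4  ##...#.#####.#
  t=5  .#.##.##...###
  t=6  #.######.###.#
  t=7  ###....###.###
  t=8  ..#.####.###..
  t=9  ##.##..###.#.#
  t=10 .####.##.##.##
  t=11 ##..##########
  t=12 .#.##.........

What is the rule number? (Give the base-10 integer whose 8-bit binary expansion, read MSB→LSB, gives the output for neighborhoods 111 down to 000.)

107

  ###|.  b7=0 t=0,i=2
  ##.|#  b6=1 t=0,i=5
  #.#|#  b5=1 t=1,i=6
  #..|.  b4=0 t=0,i=6
  .##|#  b3=1 t=0,i=1
  .#.|.  b2=0 t=0,i=8
  ..#|#  b1=1 t=0,i=0
  ...|#  b0=1 t=0,i=10
  bits 01101011 = 107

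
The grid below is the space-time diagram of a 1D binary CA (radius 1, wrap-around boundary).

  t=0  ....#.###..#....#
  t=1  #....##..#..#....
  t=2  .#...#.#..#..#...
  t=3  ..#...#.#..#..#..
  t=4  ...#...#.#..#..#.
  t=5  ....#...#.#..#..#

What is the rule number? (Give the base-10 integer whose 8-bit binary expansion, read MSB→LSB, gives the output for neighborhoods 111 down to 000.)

  nb ###: next=.  (t=0,i=7, bit7=0)
  nb ##.: next=.  (t=0,i=8, bit6=0)
  nb #.#: next=#  (t=0,i=5, bit5=1)
  nb #..: next=#  (t=0,i=0, bit4=1)
  nb .##: next=#  (t=0,i=6, bit3=1)
  nb .#.: next=.  (t=0,i=4, bit2=0)
  nb ..#: next=.  (t=0,i=3, bit1=0)
  nb ...: next=.  (t=0,i=1, bit0=0)
  bits 00111000 = 56

56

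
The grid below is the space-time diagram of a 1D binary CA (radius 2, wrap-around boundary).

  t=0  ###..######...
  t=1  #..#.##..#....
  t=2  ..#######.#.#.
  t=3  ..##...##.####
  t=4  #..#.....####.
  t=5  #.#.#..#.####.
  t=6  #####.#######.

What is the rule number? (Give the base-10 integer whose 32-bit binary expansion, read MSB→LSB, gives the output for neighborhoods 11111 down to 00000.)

1794416034

  ##### -> .   bit 31 = 0  t=0,i=7
  ####. -> #   bit 30 = 1  t=0,i=9
  ###.# -> #   bit 29 = 1  t=2,i=8
  ###.. -> .   bit 28 = 0  t=0,i=2
  ##.## -> #   bit 27 = 1  t=3,i=9
  ##.#. -> .   bit 26 = 0  t=2,i=9
  ##..# -> #   bit 25 = 1  t=0,i=3
  ##... -> .   bit 24 = 0  t=0,i=11
  #.### -> #   bit 23 = 1  t=3,i=10
  #.##. -> #   bit 22 = 1  t=1,i=5
  #.#.# -> #   bit 21 = 1  t=2,i=10
  #.#.. -> #   bit 20 = 1  t=2,i=12
  #..## -> .   bit 19 = 0  t=0,i=4
  #..#. -> #   bit 18 = 1  t=1,i=2
  #...# -> .   bit 17 = 0  t=0,i=12
  #.... -> .   bit 16 = 0  t=1,i=11
  .#### -> #   bit 15 = 1  t=0,i=6
  .###. -> .   bit 14 = 0  t=0,i=1
  .##.# -> .   bit 13 = 0  t=3,i=8
  .##.. -> #   bit 12 = 1  t=1,i=6
  .#.## -> #   bit 11 = 1  t=1,i=4
  .#.#. -> #   bit 10 = 1  t=2,i=11
  .#..# -> .   bit 9 = 0  t=1,i=1
  .#... -> #   bit 8 = 1  t=1,i=10
  ..### -> #   bit 7 = 1  t=0,i=0
  ..##. -> .   bit 6 = 0  t=3,i=2
  ..#.# -> #   bit 5 = 1  t=1,i=3
  ..#.. -> .   bit 4 = 0  t=1,i=0
  ...## -> .   bit 3 = 0  t=0,i=13
  ...#. -> .   bit 2 = 0  t=1,i=13
  ....# -> #   bit 1 = 1  t=1,i=12
  ..... -> .   bit 0 = 0  t=4,i=6
  bits 01101010111101001001110110100010 = 1794416034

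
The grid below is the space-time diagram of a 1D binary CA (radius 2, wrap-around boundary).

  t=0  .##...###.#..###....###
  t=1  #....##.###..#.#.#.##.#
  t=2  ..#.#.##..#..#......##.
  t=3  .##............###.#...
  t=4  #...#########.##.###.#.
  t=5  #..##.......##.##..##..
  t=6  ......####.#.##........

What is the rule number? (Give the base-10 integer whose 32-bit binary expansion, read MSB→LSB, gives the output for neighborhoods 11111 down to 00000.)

1007755437

  ##### -> .   bit 31 = 0  t=4,i=6
  ####. -> .   bit 30 = 0  t=4,i=11
  ###.# -> #   bit 29 = 1  t=0,i=8
  ###.. -> #   bit 28 = 1  t=0,i=15
  ##.## -> #   bit 27 = 1  t=0,i=0
  ##.#. -> #   bit 26 = 1  t=0,i=9
  ##..# -> .   bit 25 = 0  t=1,i=11
  ##... -> .   bit 24 = 0  t=0,i=3
  #.### -> .   bit 23 = 0  t=1,i=8
  #.##. -> .   bit 22 = 0  t=0,i=1
  #.#.# -> .   bit 21 = 0  t=1,i=15
  #.#.. -> #   bit 20 = 1  t=0,i=10
  #..## -> .   bit 19 = 0  t=0,i=12
  #..#. -> .   bit 18 = 0  t=1,i=12
  #...# -> .   bit 17 = 0  t=0,i=4
  #.... -> #   bit 16 = 1  t=0,i=17
  .#### -> .   bit 15 = 0  t=4,i=5
  .###. -> .   bit 14 = 0  t=0,i=7
  .##.# -> #   bit 13 = 1  t=1,i=6
  .##.. -> .   bit 12 = 0  t=0,i=2
  .#.## -> .   bit 11 = 0  t=1,i=18
  .#.#. -> .   bit 10 = 0  t=1,i=14
  .#..# -> .   bit 9 = 0  t=0,i=11
  .#... -> .   bit 8 = 0  t=2,i=14
  ..### -> #   bit 7 = 1  t=0,i=6
  ..##. -> .   bit 6 = 0  t=1,i=5
  ..#.# -> #   bit 5 = 1  t=1,i=13
  ..#.. -> .   bit 4 = 0  t=2,i=10
  ...## -> #   bit 3 = 1  t=0,i=5
  ...#. -> #   bit 2 = 1  t=2,i=1
  ....# -> .   bit 1 = 0  t=0,i=18
  ..... -> #   bit 0 = 1  t=2,i=16
  bits 00111100000100010010000010101101 = 1007755437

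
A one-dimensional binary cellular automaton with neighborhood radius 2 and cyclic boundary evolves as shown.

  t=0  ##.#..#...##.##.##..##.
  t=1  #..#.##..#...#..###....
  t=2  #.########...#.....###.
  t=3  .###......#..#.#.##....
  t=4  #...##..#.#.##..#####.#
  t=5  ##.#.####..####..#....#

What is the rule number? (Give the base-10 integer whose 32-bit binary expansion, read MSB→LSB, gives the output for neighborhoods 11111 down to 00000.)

64329786

  nb #####: next=.  (t=2,i=4, bit31=0)
  nb ####.: next=.  (t=2,i=8, bit30=0)
  nb ###.#: next=.  (t=2,i=21, bit29=0)
  nb ###..: next=.  (t=1,i=18, bit28=0)
  nb ##.##: next=.  (t=0,i=12, bit27=0)
  nb ##.#.: next=.  (t=0,i=2, bit26=0)
  nb ##..#: next=#  (t=0,i=18, bit25=1)
  nb ##...: next=#  (t=1,i=19, bit24=1)
  nb #.###: next=#  (t=2,i=2, bit23=1)
  nb #.##.: next=#  (t=0,i=0, bit22=1)
  nb #.#.#: next=.  (t=2,i=0, bit21=0)
  nb #.#..: next=#  (t=0,i=3, bit20=1)
  nb #..##: next=.  (t=0,i=19, bit19=0)
  nb #..#.: next=#  (t=0,i=5, bit18=1)
  nb #...#: next=.  (t=0,i=8, bit17=0)
  nb #....: next=#  (t=1,i=20, bit16=1)
  nb .####: next=#  (t=2,i=3, bit15=1)
  nb .###.: next=.  (t=1,i=17, bit14=0)
  nb .##.#: next=.  (t=0,i=1, bit13=0)
  nb .##..: next=#  (t=0,i=17, bit12=1)
  nb .#.##: next=#  (t=1,i=4, bit11=1)
  nb .#.#.: next=.  (t=3,i=14, bit10=0)
  nb .#..#: next=.  (t=0,i=4, bit9=0)
  nb .#...: next=.  (t=0,i=7, bit8=0)
  nb ..###: next=.  (t=1,i=16, bit7=0)
  nb ..##.: next=.  (t=0,i=10, bit6=0)
  nb ..#.#: next=#  (t=1,i=3, bit5=1)
  nb ..#..: next=#  (t=0,i=6, bit4=1)
  nb ...##: next=#  (t=0,i=9, bit3=1)
  nb ...#.: next=.  (t=1,i=12, bit2=0)
  nb ....#: next=#  (t=1,i=21, bit1=1)
  nb .....: next=.  (t=2,i=16, bit0=0)
  bits 00000011110101011001100000111010 = 64329786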